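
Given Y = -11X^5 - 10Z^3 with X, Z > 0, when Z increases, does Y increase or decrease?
Y decreases

Taking the partial derivative:
∂Y/∂Z = -30Z^2

∂Y/∂Z = -30Z^2 < 0 (assuming positive values)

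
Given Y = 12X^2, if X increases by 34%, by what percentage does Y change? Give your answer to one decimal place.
79.6%

For Y = 12X^2:
If X → X(1 + 0.34)
Then Y → Y · (1 + 0.34)^2
     = Y · 1.7956

Percentage change = ((1 + 0.34)^2 − 1) × 100% ≈ 79.6%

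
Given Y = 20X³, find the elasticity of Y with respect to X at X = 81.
Elasticity = 3

Elasticity = (dY/dX) · (X/Y)

dY/dX = 60·X²
At X = 81: dY/dX = 393660, Y = 10628820

Elasticity = 393660 · (81 / 10628820) = 3

Interpretation: for a small percentage change in X, the percentage change in Y is approximately 3.00 times as large.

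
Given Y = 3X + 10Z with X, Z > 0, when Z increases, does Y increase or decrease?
Y increases

Taking the partial derivative:
∂Y/∂Z = 10

∂Y/∂Z = 10 > 0 (assuming positive values)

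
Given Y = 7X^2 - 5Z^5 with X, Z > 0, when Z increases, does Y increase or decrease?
Y decreases

Taking the partial derivative:
∂Y/∂Z = -25Z^4

∂Y/∂Z = -25Z^4 < 0 (assuming positive values)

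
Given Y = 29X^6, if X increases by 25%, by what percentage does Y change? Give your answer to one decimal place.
281.5%

For Y = 29X^6:
If X → X(1 + 0.25)
Then Y → Y · (1 + 0.25)^6
     ≈ Y · 3.8147

Percentage change = ((1 + 0.25)^6 − 1) × 100% ≈ 281.5%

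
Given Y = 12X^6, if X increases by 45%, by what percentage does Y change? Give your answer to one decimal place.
829.4%

For Y = 12X^6:
If X → X(1 + 0.45)
Then Y → Y · (1 + 0.45)^6
     ≈ Y · 9.2941

Percentage change = ((1 + 0.45)^6 − 1) × 100% ≈ 829.4%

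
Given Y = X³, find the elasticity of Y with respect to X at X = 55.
Elasticity = 3

Elasticity = (dY/dX) · (X/Y)

dY/dX = 3·X²
At X = 55: dY/dX = 9075, Y = 166375

Elasticity = 9075 · (55 / 166375) = 3

Interpretation: for a small percentage change in X, the percentage change in Y is approximately 3.00 times as large.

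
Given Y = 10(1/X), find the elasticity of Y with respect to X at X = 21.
Elasticity = -1

Elasticity = (dY/dX) · (X/Y)

dY/dX = -10/X²
At X = 21: dY/dX = -10/441, Y = 10/21

Elasticity = (-10/441) · (21 / (10/21)) = -1

Interpretation: for a small percentage change in X, the percentage change in Y is approximately -1.00 times as large.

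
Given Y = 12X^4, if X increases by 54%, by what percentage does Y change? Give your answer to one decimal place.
462.4%

For Y = 12X^4:
If X → X(1 + 0.54)
Then Y → Y · (1 + 0.54)^4
     ≈ Y · 5.6245

Percentage change = ((1 + 0.54)^4 − 1) × 100% ≈ 462.4%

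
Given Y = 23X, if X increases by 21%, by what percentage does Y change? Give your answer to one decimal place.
21.0%

For Y = 23X:
If X → X(1 + 0.21)
Then Y → Y · (1 + 0.21)^1
     = Y · 1.2100

Percentage change = ((1 + 0.21)^1 − 1) × 100% = 21.0%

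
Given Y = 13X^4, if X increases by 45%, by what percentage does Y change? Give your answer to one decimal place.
342.1%

For Y = 13X^4:
If X → X(1 + 0.45)
Then Y → Y · (1 + 0.45)^4
     ≈ Y · 4.4205

Percentage change = ((1 + 0.45)^4 − 1) × 100% ≈ 342.1%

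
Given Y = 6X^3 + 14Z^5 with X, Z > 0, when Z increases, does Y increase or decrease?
Y increases

Taking the partial derivative:
∂Y/∂Z = 70Z^4

∂Y/∂Z = 70Z^4 > 0 (assuming positive values)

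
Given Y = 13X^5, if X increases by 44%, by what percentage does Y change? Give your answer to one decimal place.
519.2%

For Y = 13X^5:
If X → X(1 + 0.44)
Then Y → Y · (1 + 0.44)^5
     ≈ Y · 6.1917

Percentage change = ((1 + 0.44)^5 − 1) × 100% ≈ 519.2%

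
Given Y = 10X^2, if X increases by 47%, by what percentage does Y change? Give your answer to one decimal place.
116.1%

For Y = 10X^2:
If X → X(1 + 0.47)
Then Y → Y · (1 + 0.47)^2
     = Y · 2.1609

Percentage change = ((1 + 0.47)^2 − 1) × 100% ≈ 116.1%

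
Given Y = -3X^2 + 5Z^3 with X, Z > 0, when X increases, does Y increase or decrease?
Y decreases

Taking the partial derivative:
∂Y/∂X = -6X

∂Y/∂X = -6X < 0 (assuming positive values)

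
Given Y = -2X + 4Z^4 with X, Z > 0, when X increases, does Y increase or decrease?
Y decreases

Taking the partial derivative:
∂Y/∂X = -2

∂Y/∂X = -2 < 0 (assuming positive values)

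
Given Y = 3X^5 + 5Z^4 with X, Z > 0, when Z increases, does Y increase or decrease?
Y increases

Taking the partial derivative:
∂Y/∂Z = 20Z^3

∂Y/∂Z = 20Z^3 > 0 (assuming positive values)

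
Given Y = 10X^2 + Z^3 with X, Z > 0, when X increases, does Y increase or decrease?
Y increases

Taking the partial derivative:
∂Y/∂X = 20X

∂Y/∂X = 20X > 0 (assuming positive values)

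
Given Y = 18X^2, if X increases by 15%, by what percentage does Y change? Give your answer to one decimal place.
32.3%

For Y = 18X^2:
If X → X(1 + 0.15)
Then Y → Y · (1 + 0.15)^2
     = Y · 1.3225

Percentage change = ((1 + 0.15)^2 − 1) × 100% ≈ 32.3%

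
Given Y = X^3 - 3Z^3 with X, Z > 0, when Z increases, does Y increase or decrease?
Y decreases

Taking the partial derivative:
∂Y/∂Z = -9Z^2

∂Y/∂Z = -9Z^2 < 0 (assuming positive values)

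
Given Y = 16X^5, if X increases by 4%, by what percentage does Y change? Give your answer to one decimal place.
21.7%

For Y = 16X^5:
If X → X(1 + 0.04)
Then Y → Y · (1 + 0.04)^5
     ≈ Y · 1.2167

Percentage change = ((1 + 0.04)^5 − 1) × 100% ≈ 21.7%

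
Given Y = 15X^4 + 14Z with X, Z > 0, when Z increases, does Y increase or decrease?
Y increases

Taking the partial derivative:
∂Y/∂Z = 14

∂Y/∂Z = 14 > 0 (assuming positive values)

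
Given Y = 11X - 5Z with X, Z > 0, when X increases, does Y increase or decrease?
Y increases

Taking the partial derivative:
∂Y/∂X = 11

∂Y/∂X = 11 > 0 (assuming positive values)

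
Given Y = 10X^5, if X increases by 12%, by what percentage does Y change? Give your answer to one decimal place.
76.2%

For Y = 10X^5:
If X → X(1 + 0.12)
Then Y → Y · (1 + 0.12)^5
     ≈ Y · 1.7623

Percentage change = ((1 + 0.12)^5 − 1) × 100% ≈ 76.2%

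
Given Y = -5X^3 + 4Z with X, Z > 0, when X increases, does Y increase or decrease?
Y decreases

Taking the partial derivative:
∂Y/∂X = -15X^2

∂Y/∂X = -15X^2 < 0 (assuming positive values)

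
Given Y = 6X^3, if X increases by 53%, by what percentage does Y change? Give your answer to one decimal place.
258.2%

For Y = 6X^3:
If X → X(1 + 0.53)
Then Y → Y · (1 + 0.53)^3
     ≈ Y · 3.5816

Percentage change = ((1 + 0.53)^3 − 1) × 100% ≈ 258.2%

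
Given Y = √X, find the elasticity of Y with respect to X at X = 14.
Elasticity = 1/2

Elasticity = (dY/dX) · (X/Y)

dY/dX = 1/(2·√X)
At X = 14: dY/dX = √14/28, Y = √14

Elasticity = (√14/28) · (14 / (√14)) = 1/2

Interpretation: for a small percentage change in X, the percentage change in Y is approximately 0.50 times as large.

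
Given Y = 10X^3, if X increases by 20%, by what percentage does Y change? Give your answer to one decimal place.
72.8%

For Y = 10X^3:
If X → X(1 + 0.2)
Then Y → Y · (1 + 0.2)^3
     = Y · 1.7280

Percentage change = ((1 + 0.2)^3 − 1) × 100% = 72.8%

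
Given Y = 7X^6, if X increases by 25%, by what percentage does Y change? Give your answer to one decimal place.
281.5%

For Y = 7X^6:
If X → X(1 + 0.25)
Then Y → Y · (1 + 0.25)^6
     ≈ Y · 3.8147

Percentage change = ((1 + 0.25)^6 − 1) × 100% ≈ 281.5%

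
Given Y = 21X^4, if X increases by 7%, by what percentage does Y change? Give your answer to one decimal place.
31.1%

For Y = 21X^4:
If X → X(1 + 0.07)
Then Y → Y · (1 + 0.07)^4
     ≈ Y · 1.3108

Percentage change = ((1 + 0.07)^4 − 1) × 100% ≈ 31.1%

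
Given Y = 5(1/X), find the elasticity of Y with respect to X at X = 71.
Elasticity = -1

Elasticity = (dY/dX) · (X/Y)

dY/dX = -5/X²
At X = 71: dY/dX = -5/5041, Y = 5/71

Elasticity = (-5/5041) · (71 / (5/71)) = -1

Interpretation: for a small percentage change in X, the percentage change in Y is approximately -1.00 times as large.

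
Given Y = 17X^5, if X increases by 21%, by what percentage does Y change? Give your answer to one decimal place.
159.4%

For Y = 17X^5:
If X → X(1 + 0.21)
Then Y → Y · (1 + 0.21)^5
     ≈ Y · 2.5937

Percentage change = ((1 + 0.21)^5 − 1) × 100% ≈ 159.4%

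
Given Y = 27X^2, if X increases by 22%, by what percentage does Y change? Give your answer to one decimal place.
48.8%

For Y = 27X^2:
If X → X(1 + 0.22)
Then Y → Y · (1 + 0.22)^2
     = Y · 1.4884

Percentage change = ((1 + 0.22)^2 − 1) × 100% ≈ 48.8%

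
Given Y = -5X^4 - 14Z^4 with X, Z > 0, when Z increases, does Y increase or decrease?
Y decreases

Taking the partial derivative:
∂Y/∂Z = -56Z^3

∂Y/∂Z = -56Z^3 < 0 (assuming positive values)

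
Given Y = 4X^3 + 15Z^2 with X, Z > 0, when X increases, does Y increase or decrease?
Y increases

Taking the partial derivative:
∂Y/∂X = 12X^2

∂Y/∂X = 12X^2 > 0 (assuming positive values)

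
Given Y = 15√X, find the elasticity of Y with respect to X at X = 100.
Elasticity = 1/2

Elasticity = (dY/dX) · (X/Y)

dY/dX = 15/(2·√X)
At X = 100: dY/dX = 3/4, Y = 150

Elasticity = (3/4) · (100 / 150) = 1/2

Interpretation: for a small percentage change in X, the percentage change in Y is approximately 0.50 times as large.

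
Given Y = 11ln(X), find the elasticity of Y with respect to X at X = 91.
Elasticity = 1/ln(91) ≈ 0.2217

Elasticity = (dY/dX) · (X/Y)

dY/dX = 11/X
At X = 91: dY/dX = 11/91, Y = 11·ln(91)

Elasticity = (11/91) · (91 / (11·ln(91))) = 1/ln(91) ≈ 0.2217

Interpretation: for a small percentage change in X, the percentage change in Y is approximately 0.22 times as large.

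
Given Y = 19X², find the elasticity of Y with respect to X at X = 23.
Elasticity = 2

Elasticity = (dY/dX) · (X/Y)

dY/dX = 38·X
At X = 23: dY/dX = 874, Y = 10051

Elasticity = 874 · (23 / 10051) = 2

Interpretation: for a small percentage change in X, the percentage change in Y is approximately 2.00 times as large.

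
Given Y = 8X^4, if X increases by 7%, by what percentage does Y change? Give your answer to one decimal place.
31.1%

For Y = 8X^4:
If X → X(1 + 0.07)
Then Y → Y · (1 + 0.07)^4
     ≈ Y · 1.3108

Percentage change = ((1 + 0.07)^4 − 1) × 100% ≈ 31.1%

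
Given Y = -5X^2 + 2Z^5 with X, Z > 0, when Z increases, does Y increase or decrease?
Y increases

Taking the partial derivative:
∂Y/∂Z = 10Z^4

∂Y/∂Z = 10Z^4 > 0 (assuming positive values)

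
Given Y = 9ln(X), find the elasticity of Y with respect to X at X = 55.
Elasticity = 1/ln(55) ≈ 0.2495

Elasticity = (dY/dX) · (X/Y)

dY/dX = 9/X
At X = 55: dY/dX = 9/55, Y = 9·ln(55)

Elasticity = (9/55) · (55 / (9·ln(55))) = 1/ln(55) ≈ 0.2495

Interpretation: for a small percentage change in X, the percentage change in Y is approximately 0.25 times as large.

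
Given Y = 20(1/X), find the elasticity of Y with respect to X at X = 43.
Elasticity = -1

Elasticity = (dY/dX) · (X/Y)

dY/dX = -20/X²
At X = 43: dY/dX = -20/1849, Y = 20/43

Elasticity = (-20/1849) · (43 / (20/43)) = -1

Interpretation: for a small percentage change in X, the percentage change in Y is approximately -1.00 times as large.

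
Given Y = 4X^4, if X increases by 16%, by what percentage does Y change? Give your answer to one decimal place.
81.1%

For Y = 4X^4:
If X → X(1 + 0.16)
Then Y → Y · (1 + 0.16)^4
     ≈ Y · 1.8106

Percentage change = ((1 + 0.16)^4 − 1) × 100% ≈ 81.1%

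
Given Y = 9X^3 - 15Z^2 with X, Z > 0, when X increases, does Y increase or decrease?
Y increases

Taking the partial derivative:
∂Y/∂X = 27X^2

∂Y/∂X = 27X^2 > 0 (assuming positive values)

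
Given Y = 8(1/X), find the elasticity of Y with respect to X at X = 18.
Elasticity = -1

Elasticity = (dY/dX) · (X/Y)

dY/dX = -8/X²
At X = 18: dY/dX = -2/81, Y = 4/9

Elasticity = (-2/81) · (18 / (4/9)) = -1

Interpretation: for a small percentage change in X, the percentage change in Y is approximately -1.00 times as large.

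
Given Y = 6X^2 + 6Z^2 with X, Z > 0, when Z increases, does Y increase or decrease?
Y increases

Taking the partial derivative:
∂Y/∂Z = 12Z

∂Y/∂Z = 12Z > 0 (assuming positive values)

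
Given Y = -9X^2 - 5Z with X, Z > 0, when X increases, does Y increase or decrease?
Y decreases

Taking the partial derivative:
∂Y/∂X = -18X

∂Y/∂X = -18X < 0 (assuming positive values)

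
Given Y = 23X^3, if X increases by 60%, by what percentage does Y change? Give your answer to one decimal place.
309.6%

For Y = 23X^3:
If X → X(1 + 0.6)
Then Y → Y · (1 + 0.6)^3
     = Y · 4.0960

Percentage change = ((1 + 0.6)^3 − 1) × 100% = 309.6%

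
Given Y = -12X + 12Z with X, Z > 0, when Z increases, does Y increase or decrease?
Y increases

Taking the partial derivative:
∂Y/∂Z = 12

∂Y/∂Z = 12 > 0 (assuming positive values)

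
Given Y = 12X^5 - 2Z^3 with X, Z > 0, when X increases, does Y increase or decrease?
Y increases

Taking the partial derivative:
∂Y/∂X = 60X^4

∂Y/∂X = 60X^4 > 0 (assuming positive values)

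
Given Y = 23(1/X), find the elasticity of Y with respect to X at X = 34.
Elasticity = -1

Elasticity = (dY/dX) · (X/Y)

dY/dX = -23/X²
At X = 34: dY/dX = -23/1156, Y = 23/34

Elasticity = (-23/1156) · (34 / (23/34)) = -1

Interpretation: for a small percentage change in X, the percentage change in Y is approximately -1.00 times as large.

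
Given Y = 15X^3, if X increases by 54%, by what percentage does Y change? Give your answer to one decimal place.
265.2%

For Y = 15X^3:
If X → X(1 + 0.54)
Then Y → Y · (1 + 0.54)^3
     ≈ Y · 3.6523

Percentage change = ((1 + 0.54)^3 − 1) × 100% ≈ 265.2%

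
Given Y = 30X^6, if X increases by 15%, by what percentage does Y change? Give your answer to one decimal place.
131.3%

For Y = 30X^6:
If X → X(1 + 0.15)
Then Y → Y · (1 + 0.15)^6
     ≈ Y · 2.3131

Percentage change = ((1 + 0.15)^6 − 1) × 100% ≈ 131.3%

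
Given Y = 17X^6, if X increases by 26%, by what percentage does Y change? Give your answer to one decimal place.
300.2%

For Y = 17X^6:
If X → X(1 + 0.26)
Then Y → Y · (1 + 0.26)^6
     ≈ Y · 4.0015

Percentage change = ((1 + 0.26)^6 − 1) × 100% ≈ 300.2%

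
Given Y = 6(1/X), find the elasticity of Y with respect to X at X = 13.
Elasticity = -1

Elasticity = (dY/dX) · (X/Y)

dY/dX = -6/X²
At X = 13: dY/dX = -6/169, Y = 6/13

Elasticity = (-6/169) · (13 / (6/13)) = -1

Interpretation: for a small percentage change in X, the percentage change in Y is approximately -1.00 times as large.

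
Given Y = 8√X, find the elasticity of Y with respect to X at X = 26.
Elasticity = 1/2

Elasticity = (dY/dX) · (X/Y)

dY/dX = 4/√X
At X = 26: dY/dX = 2·√26/13, Y = 8·√26

Elasticity = (2·√26/13) · (26 / (8·√26)) = 1/2

Interpretation: for a small percentage change in X, the percentage change in Y is approximately 0.50 times as large.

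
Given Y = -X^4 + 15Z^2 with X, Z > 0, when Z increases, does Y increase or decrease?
Y increases

Taking the partial derivative:
∂Y/∂Z = 30Z

∂Y/∂Z = 30Z > 0 (assuming positive values)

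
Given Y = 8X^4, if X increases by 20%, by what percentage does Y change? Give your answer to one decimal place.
107.4%

For Y = 8X^4:
If X → X(1 + 0.2)
Then Y → Y · (1 + 0.2)^4
     = Y · 2.0736

Percentage change = ((1 + 0.2)^4 − 1) × 100% ≈ 107.4%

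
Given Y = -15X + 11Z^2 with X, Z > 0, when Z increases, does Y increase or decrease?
Y increases

Taking the partial derivative:
∂Y/∂Z = 22Z

∂Y/∂Z = 22Z > 0 (assuming positive values)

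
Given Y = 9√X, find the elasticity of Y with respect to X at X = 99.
Elasticity = 1/2

Elasticity = (dY/dX) · (X/Y)

dY/dX = 9/(2·√X)
At X = 99: dY/dX = 3·√11/22, Y = 27·√11

Elasticity = (3·√11/22) · (99 / (27·√11)) = 1/2

Interpretation: for a small percentage change in X, the percentage change in Y is approximately 0.50 times as large.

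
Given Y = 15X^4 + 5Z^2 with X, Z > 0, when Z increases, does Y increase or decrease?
Y increases

Taking the partial derivative:
∂Y/∂Z = 10Z

∂Y/∂Z = 10Z > 0 (assuming positive values)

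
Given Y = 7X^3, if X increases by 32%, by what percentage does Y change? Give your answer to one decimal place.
130.0%

For Y = 7X^3:
If X → X(1 + 0.32)
Then Y → Y · (1 + 0.32)^3
     ≈ Y · 2.3000

Percentage change = ((1 + 0.32)^3 − 1) × 100% ≈ 130.0%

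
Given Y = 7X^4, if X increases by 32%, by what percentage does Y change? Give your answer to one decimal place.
203.6%

For Y = 7X^4:
If X → X(1 + 0.32)
Then Y → Y · (1 + 0.32)^4
     ≈ Y · 3.0360

Percentage change = ((1 + 0.32)^4 − 1) × 100% ≈ 203.6%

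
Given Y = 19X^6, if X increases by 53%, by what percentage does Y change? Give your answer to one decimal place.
1182.8%

For Y = 19X^6:
If X → X(1 + 0.53)
Then Y → Y · (1 + 0.53)^6
     ≈ Y · 12.8277

Percentage change = ((1 + 0.53)^6 − 1) × 100% ≈ 1182.8%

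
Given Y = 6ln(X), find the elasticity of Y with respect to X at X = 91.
Elasticity = 1/ln(91) ≈ 0.2217

Elasticity = (dY/dX) · (X/Y)

dY/dX = 6/X
At X = 91: dY/dX = 6/91, Y = 6·ln(91)

Elasticity = (6/91) · (91 / (6·ln(91))) = 1/ln(91) ≈ 0.2217

Interpretation: for a small percentage change in X, the percentage change in Y is approximately 0.22 times as large.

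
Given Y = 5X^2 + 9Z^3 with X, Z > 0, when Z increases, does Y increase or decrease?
Y increases

Taking the partial derivative:
∂Y/∂Z = 27Z^2

∂Y/∂Z = 27Z^2 > 0 (assuming positive values)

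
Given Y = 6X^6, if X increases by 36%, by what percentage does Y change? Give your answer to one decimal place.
532.8%

For Y = 6X^6:
If X → X(1 + 0.36)
Then Y → Y · (1 + 0.36)^6
     ≈ Y · 6.3275

Percentage change = ((1 + 0.36)^6 − 1) × 100% ≈ 532.8%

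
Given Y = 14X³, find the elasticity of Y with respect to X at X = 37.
Elasticity = 3

Elasticity = (dY/dX) · (X/Y)

dY/dX = 42·X²
At X = 37: dY/dX = 57498, Y = 709142

Elasticity = 57498 · (37 / 709142) = 3

Interpretation: for a small percentage change in X, the percentage change in Y is approximately 3.00 times as large.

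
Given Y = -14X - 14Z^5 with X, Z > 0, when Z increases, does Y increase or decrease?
Y decreases

Taking the partial derivative:
∂Y/∂Z = -70Z^4

∂Y/∂Z = -70Z^4 < 0 (assuming positive values)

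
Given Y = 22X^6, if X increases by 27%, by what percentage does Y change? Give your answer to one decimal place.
319.6%

For Y = 22X^6:
If X → X(1 + 0.27)
Then Y → Y · (1 + 0.27)^6
     ≈ Y · 4.1959

Percentage change = ((1 + 0.27)^6 − 1) × 100% ≈ 319.6%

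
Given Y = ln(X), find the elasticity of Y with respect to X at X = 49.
Elasticity = 1/ln(49) ≈ 0.2569

Elasticity = (dY/dX) · (X/Y)

dY/dX = 1/X
At X = 49: dY/dX = 1/49, Y = ln(49)

Elasticity = (1/49) · (49 / (ln(49))) = 1/ln(49) ≈ 0.2569

Interpretation: for a small percentage change in X, the percentage change in Y is approximately 0.26 times as large.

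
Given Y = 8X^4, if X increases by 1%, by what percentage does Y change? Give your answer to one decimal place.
4.1%

For Y = 8X^4:
If X → X(1 + 0.01)
Then Y → Y · (1 + 0.01)^4
     ≈ Y · 1.0406

Percentage change = ((1 + 0.01)^4 − 1) × 100% ≈ 4.1%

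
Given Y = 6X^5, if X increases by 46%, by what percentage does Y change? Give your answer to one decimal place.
563.4%

For Y = 6X^5:
If X → X(1 + 0.46)
Then Y → Y · (1 + 0.46)^5
     ≈ Y · 6.6338

Percentage change = ((1 + 0.46)^5 − 1) × 100% ≈ 563.4%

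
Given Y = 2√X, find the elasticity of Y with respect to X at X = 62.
Elasticity = 1/2

Elasticity = (dY/dX) · (X/Y)

dY/dX = 1/√X
At X = 62: dY/dX = √62/62, Y = 2·√62

Elasticity = (√62/62) · (62 / (2·√62)) = 1/2

Interpretation: for a small percentage change in X, the percentage change in Y is approximately 0.50 times as large.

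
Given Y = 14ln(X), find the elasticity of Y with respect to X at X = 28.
Elasticity = 1/ln(28) ≈ 0.3001

Elasticity = (dY/dX) · (X/Y)

dY/dX = 14/X
At X = 28: dY/dX = 1/2, Y = 14·ln(28)

Elasticity = (1/2) · (28 / (14·ln(28))) = 1/ln(28) ≈ 0.3001

Interpretation: for a small percentage change in X, the percentage change in Y is approximately 0.30 times as large.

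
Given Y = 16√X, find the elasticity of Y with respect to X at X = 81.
Elasticity = 1/2

Elasticity = (dY/dX) · (X/Y)

dY/dX = 8/√X
At X = 81: dY/dX = 8/9, Y = 144

Elasticity = (8/9) · (81 / 144) = 1/2

Interpretation: for a small percentage change in X, the percentage change in Y is approximately 0.50 times as large.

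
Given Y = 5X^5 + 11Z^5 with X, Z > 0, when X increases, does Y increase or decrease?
Y increases

Taking the partial derivative:
∂Y/∂X = 25X^4

∂Y/∂X = 25X^4 > 0 (assuming positive values)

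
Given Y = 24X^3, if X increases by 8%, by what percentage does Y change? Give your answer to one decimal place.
26.0%

For Y = 24X^3:
If X → X(1 + 0.08)
Then Y → Y · (1 + 0.08)^3
     ≈ Y · 1.2597

Percentage change = ((1 + 0.08)^3 − 1) × 100% ≈ 26.0%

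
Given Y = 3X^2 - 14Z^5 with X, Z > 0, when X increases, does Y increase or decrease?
Y increases

Taking the partial derivative:
∂Y/∂X = 6X

∂Y/∂X = 6X > 0 (assuming positive values)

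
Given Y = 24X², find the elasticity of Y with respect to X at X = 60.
Elasticity = 2

Elasticity = (dY/dX) · (X/Y)

dY/dX = 48·X
At X = 60: dY/dX = 2880, Y = 86400

Elasticity = 2880 · (60 / 86400) = 2

Interpretation: for a small percentage change in X, the percentage change in Y is approximately 2.00 times as large.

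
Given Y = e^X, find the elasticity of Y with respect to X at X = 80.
Elasticity = 80

Elasticity = (dY/dX) · (X/Y)

dY/dX = e^X
At X = 80: dY/dX = e^80, Y = e^80

Elasticity = (e^80) · (80 / (e^80)) = 80

Interpretation: for a small percentage change in X, the percentage change in Y is approximately 80.00 times as large.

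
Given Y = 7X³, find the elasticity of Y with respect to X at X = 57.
Elasticity = 3

Elasticity = (dY/dX) · (X/Y)

dY/dX = 21·X²
At X = 57: dY/dX = 68229, Y = 1296351

Elasticity = 68229 · (57 / 1296351) = 3

Interpretation: for a small percentage change in X, the percentage change in Y is approximately 3.00 times as large.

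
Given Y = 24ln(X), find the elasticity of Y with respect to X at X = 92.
Elasticity = 1/ln(92) ≈ 0.2212

Elasticity = (dY/dX) · (X/Y)

dY/dX = 24/X
At X = 92: dY/dX = 6/23, Y = 24·ln(92)

Elasticity = (6/23) · (92 / (24·ln(92))) = 1/ln(92) ≈ 0.2212

Interpretation: for a small percentage change in X, the percentage change in Y is approximately 0.22 times as large.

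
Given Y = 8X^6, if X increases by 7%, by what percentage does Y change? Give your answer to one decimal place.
50.1%

For Y = 8X^6:
If X → X(1 + 0.07)
Then Y → Y · (1 + 0.07)^6
     ≈ Y · 1.5007

Percentage change = ((1 + 0.07)^6 − 1) × 100% ≈ 50.1%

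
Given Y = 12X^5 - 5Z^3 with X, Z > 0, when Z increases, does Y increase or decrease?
Y decreases

Taking the partial derivative:
∂Y/∂Z = -15Z^2

∂Y/∂Z = -15Z^2 < 0 (assuming positive values)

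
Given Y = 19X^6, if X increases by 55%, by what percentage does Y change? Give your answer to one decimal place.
1286.7%

For Y = 19X^6:
If X → X(1 + 0.55)
Then Y → Y · (1 + 0.55)^6
     ≈ Y · 13.8672

Percentage change = ((1 + 0.55)^6 − 1) × 100% ≈ 1286.7%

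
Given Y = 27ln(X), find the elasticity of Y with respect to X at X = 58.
Elasticity = 1/ln(58) ≈ 0.2463

Elasticity = (dY/dX) · (X/Y)

dY/dX = 27/X
At X = 58: dY/dX = 27/58, Y = 27·ln(58)

Elasticity = (27/58) · (58 / (27·ln(58))) = 1/ln(58) ≈ 0.2463

Interpretation: for a small percentage change in X, the percentage change in Y is approximately 0.25 times as large.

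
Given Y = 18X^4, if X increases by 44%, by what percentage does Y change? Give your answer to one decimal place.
330.0%

For Y = 18X^4:
If X → X(1 + 0.44)
Then Y → Y · (1 + 0.44)^4
     ≈ Y · 4.2998

Percentage change = ((1 + 0.44)^4 − 1) × 100% ≈ 330.0%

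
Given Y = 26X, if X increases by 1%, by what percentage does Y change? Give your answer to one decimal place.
1.0%

For Y = 26X:
If X → X(1 + 0.01)
Then Y → Y · (1 + 0.01)^1
     = Y · 1.0100

Percentage change = ((1 + 0.01)^1 − 1) × 100% = 1.0%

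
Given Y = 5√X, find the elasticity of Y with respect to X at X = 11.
Elasticity = 1/2

Elasticity = (dY/dX) · (X/Y)

dY/dX = 5/(2·√X)
At X = 11: dY/dX = 5·√11/22, Y = 5·√11

Elasticity = (5·√11/22) · (11 / (5·√11)) = 1/2

Interpretation: for a small percentage change in X, the percentage change in Y is approximately 0.50 times as large.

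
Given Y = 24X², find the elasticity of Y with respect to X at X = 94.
Elasticity = 2

Elasticity = (dY/dX) · (X/Y)

dY/dX = 48·X
At X = 94: dY/dX = 4512, Y = 212064

Elasticity = 4512 · (94 / 212064) = 2

Interpretation: for a small percentage change in X, the percentage change in Y is approximately 2.00 times as large.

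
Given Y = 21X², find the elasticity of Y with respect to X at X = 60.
Elasticity = 2

Elasticity = (dY/dX) · (X/Y)

dY/dX = 42·X
At X = 60: dY/dX = 2520, Y = 75600

Elasticity = 2520 · (60 / 75600) = 2

Interpretation: for a small percentage change in X, the percentage change in Y is approximately 2.00 times as large.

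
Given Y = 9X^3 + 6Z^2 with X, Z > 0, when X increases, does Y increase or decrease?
Y increases

Taking the partial derivative:
∂Y/∂X = 27X^2

∂Y/∂X = 27X^2 > 0 (assuming positive values)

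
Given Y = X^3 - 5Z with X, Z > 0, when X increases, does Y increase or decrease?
Y increases

Taking the partial derivative:
∂Y/∂X = 3X^2

∂Y/∂X = 3X^2 > 0 (assuming positive values)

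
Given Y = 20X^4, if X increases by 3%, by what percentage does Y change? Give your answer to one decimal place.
12.6%

For Y = 20X^4:
If X → X(1 + 0.03)
Then Y → Y · (1 + 0.03)^4
     ≈ Y · 1.1255

Percentage change = ((1 + 0.03)^4 − 1) × 100% ≈ 12.6%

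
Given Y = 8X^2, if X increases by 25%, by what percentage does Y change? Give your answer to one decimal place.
56.3%

For Y = 8X^2:
If X → X(1 + 0.25)
Then Y → Y · (1 + 0.25)^2
     = Y · 1.5625

Percentage change = ((1 + 0.25)^2 − 1) × 100% ≈ 56.3%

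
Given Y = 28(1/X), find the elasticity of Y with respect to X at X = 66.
Elasticity = -1

Elasticity = (dY/dX) · (X/Y)

dY/dX = -28/X²
At X = 66: dY/dX = -7/1089, Y = 14/33

Elasticity = (-7/1089) · (66 / (14/33)) = -1

Interpretation: for a small percentage change in X, the percentage change in Y is approximately -1.00 times as large.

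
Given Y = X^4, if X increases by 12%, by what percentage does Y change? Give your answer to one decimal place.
57.4%

For Y = X^4:
If X → X(1 + 0.12)
Then Y → Y · (1 + 0.12)^4
     ≈ Y · 1.5735

Percentage change = ((1 + 0.12)^4 − 1) × 100% ≈ 57.4%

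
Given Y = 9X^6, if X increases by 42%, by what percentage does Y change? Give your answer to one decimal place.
719.8%

For Y = 9X^6:
If X → X(1 + 0.42)
Then Y → Y · (1 + 0.42)^6
     ≈ Y · 8.1984

Percentage change = ((1 + 0.42)^6 − 1) × 100% ≈ 719.8%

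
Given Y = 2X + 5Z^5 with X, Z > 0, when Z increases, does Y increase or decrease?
Y increases

Taking the partial derivative:
∂Y/∂Z = 25Z^4

∂Y/∂Z = 25Z^4 > 0 (assuming positive values)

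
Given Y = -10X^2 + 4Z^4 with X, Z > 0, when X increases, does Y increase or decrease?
Y decreases

Taking the partial derivative:
∂Y/∂X = -20X

∂Y/∂X = -20X < 0 (assuming positive values)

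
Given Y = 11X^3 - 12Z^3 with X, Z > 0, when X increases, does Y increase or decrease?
Y increases

Taking the partial derivative:
∂Y/∂X = 33X^2

∂Y/∂X = 33X^2 > 0 (assuming positive values)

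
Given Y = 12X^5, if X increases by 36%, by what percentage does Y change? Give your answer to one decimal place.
365.3%

For Y = 12X^5:
If X → X(1 + 0.36)
Then Y → Y · (1 + 0.36)^5
     ≈ Y · 4.6526

Percentage change = ((1 + 0.36)^5 − 1) × 100% ≈ 365.3%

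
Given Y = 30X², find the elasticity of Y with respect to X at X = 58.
Elasticity = 2

Elasticity = (dY/dX) · (X/Y)

dY/dX = 60·X
At X = 58: dY/dX = 3480, Y = 100920

Elasticity = 3480 · (58 / 100920) = 2

Interpretation: for a small percentage change in X, the percentage change in Y is approximately 2.00 times as large.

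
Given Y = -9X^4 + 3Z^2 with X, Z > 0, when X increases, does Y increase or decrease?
Y decreases

Taking the partial derivative:
∂Y/∂X = -36X^3

∂Y/∂X = -36X^3 < 0 (assuming positive values)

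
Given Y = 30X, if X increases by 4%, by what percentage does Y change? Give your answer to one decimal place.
4.0%

For Y = 30X:
If X → X(1 + 0.04)
Then Y → Y · (1 + 0.04)^1
     = Y · 1.0400

Percentage change = ((1 + 0.04)^1 − 1) × 100% = 4.0%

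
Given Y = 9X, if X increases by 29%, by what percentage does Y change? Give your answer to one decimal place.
29.0%

For Y = 9X:
If X → X(1 + 0.29)
Then Y → Y · (1 + 0.29)^1
     = Y · 1.2900

Percentage change = ((1 + 0.29)^1 − 1) × 100% = 29.0%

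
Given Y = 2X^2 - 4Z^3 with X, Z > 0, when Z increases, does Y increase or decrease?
Y decreases

Taking the partial derivative:
∂Y/∂Z = -12Z^2

∂Y/∂Z = -12Z^2 < 0 (assuming positive values)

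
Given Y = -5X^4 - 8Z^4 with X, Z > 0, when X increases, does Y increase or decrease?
Y decreases

Taking the partial derivative:
∂Y/∂X = -20X^3

∂Y/∂X = -20X^3 < 0 (assuming positive values)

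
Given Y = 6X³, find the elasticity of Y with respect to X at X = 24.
Elasticity = 3

Elasticity = (dY/dX) · (X/Y)

dY/dX = 18·X²
At X = 24: dY/dX = 10368, Y = 82944

Elasticity = 10368 · (24 / 82944) = 3

Interpretation: for a small percentage change in X, the percentage change in Y is approximately 3.00 times as large.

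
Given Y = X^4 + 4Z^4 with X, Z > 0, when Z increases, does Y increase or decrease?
Y increases

Taking the partial derivative:
∂Y/∂Z = 16Z^3

∂Y/∂Z = 16Z^3 > 0 (assuming positive values)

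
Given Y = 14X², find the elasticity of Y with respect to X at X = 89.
Elasticity = 2

Elasticity = (dY/dX) · (X/Y)

dY/dX = 28·X
At X = 89: dY/dX = 2492, Y = 110894

Elasticity = 2492 · (89 / 110894) = 2

Interpretation: for a small percentage change in X, the percentage change in Y is approximately 2.00 times as large.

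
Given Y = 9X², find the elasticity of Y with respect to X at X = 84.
Elasticity = 2

Elasticity = (dY/dX) · (X/Y)

dY/dX = 18·X
At X = 84: dY/dX = 1512, Y = 63504

Elasticity = 1512 · (84 / 63504) = 2

Interpretation: for a small percentage change in X, the percentage change in Y is approximately 2.00 times as large.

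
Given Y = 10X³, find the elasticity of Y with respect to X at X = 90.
Elasticity = 3

Elasticity = (dY/dX) · (X/Y)

dY/dX = 30·X²
At X = 90: dY/dX = 243000, Y = 7290000

Elasticity = 243000 · (90 / 7290000) = 3

Interpretation: for a small percentage change in X, the percentage change in Y is approximately 3.00 times as large.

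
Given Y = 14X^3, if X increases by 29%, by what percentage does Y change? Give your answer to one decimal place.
114.7%

For Y = 14X^3:
If X → X(1 + 0.29)
Then Y → Y · (1 + 0.29)^3
     ≈ Y · 2.1467

Percentage change = ((1 + 0.29)^3 − 1) × 100% ≈ 114.7%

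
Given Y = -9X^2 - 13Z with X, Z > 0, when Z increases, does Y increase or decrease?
Y decreases

Taking the partial derivative:
∂Y/∂Z = -13

∂Y/∂Z = -13 < 0 (assuming positive values)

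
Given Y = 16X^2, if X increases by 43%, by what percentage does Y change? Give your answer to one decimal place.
104.5%

For Y = 16X^2:
If X → X(1 + 0.43)
Then Y → Y · (1 + 0.43)^2
     = Y · 2.0449

Percentage change = ((1 + 0.43)^2 − 1) × 100% ≈ 104.5%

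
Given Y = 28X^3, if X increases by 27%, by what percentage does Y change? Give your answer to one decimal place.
104.8%

For Y = 28X^3:
If X → X(1 + 0.27)
Then Y → Y · (1 + 0.27)^3
     ≈ Y · 2.0484

Percentage change = ((1 + 0.27)^3 − 1) × 100% ≈ 104.8%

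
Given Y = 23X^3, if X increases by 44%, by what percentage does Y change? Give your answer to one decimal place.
198.6%

For Y = 23X^3:
If X → X(1 + 0.44)
Then Y → Y · (1 + 0.44)^3
     ≈ Y · 2.9860

Percentage change = ((1 + 0.44)^3 − 1) × 100% ≈ 198.6%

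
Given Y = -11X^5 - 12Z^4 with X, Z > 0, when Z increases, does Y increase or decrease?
Y decreases

Taking the partial derivative:
∂Y/∂Z = -48Z^3

∂Y/∂Z = -48Z^3 < 0 (assuming positive values)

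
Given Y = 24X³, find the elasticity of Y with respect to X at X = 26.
Elasticity = 3

Elasticity = (dY/dX) · (X/Y)

dY/dX = 72·X²
At X = 26: dY/dX = 48672, Y = 421824

Elasticity = 48672 · (26 / 421824) = 3

Interpretation: for a small percentage change in X, the percentage change in Y is approximately 3.00 times as large.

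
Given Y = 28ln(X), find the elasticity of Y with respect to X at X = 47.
Elasticity = 1/ln(47) ≈ 0.2597

Elasticity = (dY/dX) · (X/Y)

dY/dX = 28/X
At X = 47: dY/dX = 28/47, Y = 28·ln(47)

Elasticity = (28/47) · (47 / (28·ln(47))) = 1/ln(47) ≈ 0.2597

Interpretation: for a small percentage change in X, the percentage change in Y is approximately 0.26 times as large.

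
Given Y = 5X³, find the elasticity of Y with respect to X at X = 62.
Elasticity = 3

Elasticity = (dY/dX) · (X/Y)

dY/dX = 15·X²
At X = 62: dY/dX = 57660, Y = 1191640

Elasticity = 57660 · (62 / 1191640) = 3

Interpretation: for a small percentage change in X, the percentage change in Y is approximately 3.00 times as large.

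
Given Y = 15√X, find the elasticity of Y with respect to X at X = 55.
Elasticity = 1/2

Elasticity = (dY/dX) · (X/Y)

dY/dX = 15/(2·√X)
At X = 55: dY/dX = 3·√55/22, Y = 15·√55

Elasticity = (3·√55/22) · (55 / (15·√55)) = 1/2

Interpretation: for a small percentage change in X, the percentage change in Y is approximately 0.50 times as large.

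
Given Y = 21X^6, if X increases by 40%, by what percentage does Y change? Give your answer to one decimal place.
653.0%

For Y = 21X^6:
If X → X(1 + 0.4)
Then Y → Y · (1 + 0.4)^6
     ≈ Y · 7.5295

Percentage change = ((1 + 0.4)^6 − 1) × 100% ≈ 653.0%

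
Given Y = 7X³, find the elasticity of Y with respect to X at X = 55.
Elasticity = 3

Elasticity = (dY/dX) · (X/Y)

dY/dX = 21·X²
At X = 55: dY/dX = 63525, Y = 1164625

Elasticity = 63525 · (55 / 1164625) = 3

Interpretation: for a small percentage change in X, the percentage change in Y is approximately 3.00 times as large.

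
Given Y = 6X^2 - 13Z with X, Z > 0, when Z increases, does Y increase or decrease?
Y decreases

Taking the partial derivative:
∂Y/∂Z = -13

∂Y/∂Z = -13 < 0 (assuming positive values)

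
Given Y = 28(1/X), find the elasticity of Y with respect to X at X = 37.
Elasticity = -1

Elasticity = (dY/dX) · (X/Y)

dY/dX = -28/X²
At X = 37: dY/dX = -28/1369, Y = 28/37

Elasticity = (-28/1369) · (37 / (28/37)) = -1

Interpretation: for a small percentage change in X, the percentage change in Y is approximately -1.00 times as large.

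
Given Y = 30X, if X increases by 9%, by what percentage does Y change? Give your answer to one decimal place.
9.0%

For Y = 30X:
If X → X(1 + 0.09)
Then Y → Y · (1 + 0.09)^1
     = Y · 1.0900

Percentage change = ((1 + 0.09)^1 − 1) × 100% = 9.0%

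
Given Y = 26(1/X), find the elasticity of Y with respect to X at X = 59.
Elasticity = -1

Elasticity = (dY/dX) · (X/Y)

dY/dX = -26/X²
At X = 59: dY/dX = -26/3481, Y = 26/59

Elasticity = (-26/3481) · (59 / (26/59)) = -1

Interpretation: for a small percentage change in X, the percentage change in Y is approximately -1.00 times as large.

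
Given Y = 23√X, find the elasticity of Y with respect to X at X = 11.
Elasticity = 1/2

Elasticity = (dY/dX) · (X/Y)

dY/dX = 23/(2·√X)
At X = 11: dY/dX = 23·√11/22, Y = 23·√11

Elasticity = (23·√11/22) · (11 / (23·√11)) = 1/2

Interpretation: for a small percentage change in X, the percentage change in Y is approximately 0.50 times as large.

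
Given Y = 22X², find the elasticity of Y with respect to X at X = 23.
Elasticity = 2

Elasticity = (dY/dX) · (X/Y)

dY/dX = 44·X
At X = 23: dY/dX = 1012, Y = 11638

Elasticity = 1012 · (23 / 11638) = 2

Interpretation: for a small percentage change in X, the percentage change in Y is approximately 2.00 times as large.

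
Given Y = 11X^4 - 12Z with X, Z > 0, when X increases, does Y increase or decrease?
Y increases

Taking the partial derivative:
∂Y/∂X = 44X^3

∂Y/∂X = 44X^3 > 0 (assuming positive values)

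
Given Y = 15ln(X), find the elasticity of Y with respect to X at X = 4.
Elasticity = 1/ln(4) ≈ 0.7213

Elasticity = (dY/dX) · (X/Y)

dY/dX = 15/X
At X = 4: dY/dX = 15/4, Y = 15·ln(4)

Elasticity = (15/4) · (4 / (15·ln(4))) = 1/ln(4) ≈ 0.7213

Interpretation: for a small percentage change in X, the percentage change in Y is approximately 0.72 times as large.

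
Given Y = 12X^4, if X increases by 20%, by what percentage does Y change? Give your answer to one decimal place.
107.4%

For Y = 12X^4:
If X → X(1 + 0.2)
Then Y → Y · (1 + 0.2)^4
     = Y · 2.0736

Percentage change = ((1 + 0.2)^4 − 1) × 100% ≈ 107.4%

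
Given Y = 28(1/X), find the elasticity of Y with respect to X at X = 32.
Elasticity = -1

Elasticity = (dY/dX) · (X/Y)

dY/dX = -28/X²
At X = 32: dY/dX = -7/256, Y = 7/8

Elasticity = (-7/256) · (32 / (7/8)) = -1

Interpretation: for a small percentage change in X, the percentage change in Y is approximately -1.00 times as large.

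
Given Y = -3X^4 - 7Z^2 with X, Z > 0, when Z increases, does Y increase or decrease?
Y decreases

Taking the partial derivative:
∂Y/∂Z = -14Z

∂Y/∂Z = -14Z < 0 (assuming positive values)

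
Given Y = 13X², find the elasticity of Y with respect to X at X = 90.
Elasticity = 2

Elasticity = (dY/dX) · (X/Y)

dY/dX = 26·X
At X = 90: dY/dX = 2340, Y = 105300

Elasticity = 2340 · (90 / 105300) = 2

Interpretation: for a small percentage change in X, the percentage change in Y is approximately 2.00 times as large.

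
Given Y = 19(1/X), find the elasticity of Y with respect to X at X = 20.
Elasticity = -1

Elasticity = (dY/dX) · (X/Y)

dY/dX = -19/X²
At X = 20: dY/dX = -19/400, Y = 19/20

Elasticity = (-19/400) · (20 / (19/20)) = -1

Interpretation: for a small percentage change in X, the percentage change in Y is approximately -1.00 times as large.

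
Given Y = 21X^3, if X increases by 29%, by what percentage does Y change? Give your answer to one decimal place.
114.7%

For Y = 21X^3:
If X → X(1 + 0.29)
Then Y → Y · (1 + 0.29)^3
     ≈ Y · 2.1467

Percentage change = ((1 + 0.29)^3 − 1) × 100% ≈ 114.7%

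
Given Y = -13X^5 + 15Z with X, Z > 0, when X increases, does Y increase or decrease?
Y decreases

Taking the partial derivative:
∂Y/∂X = -65X^4

∂Y/∂X = -65X^4 < 0 (assuming positive values)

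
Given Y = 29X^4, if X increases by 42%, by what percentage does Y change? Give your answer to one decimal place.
306.6%

For Y = 29X^4:
If X → X(1 + 0.42)
Then Y → Y · (1 + 0.42)^4
     ≈ Y · 4.0659

Percentage change = ((1 + 0.42)^4 − 1) × 100% ≈ 306.6%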